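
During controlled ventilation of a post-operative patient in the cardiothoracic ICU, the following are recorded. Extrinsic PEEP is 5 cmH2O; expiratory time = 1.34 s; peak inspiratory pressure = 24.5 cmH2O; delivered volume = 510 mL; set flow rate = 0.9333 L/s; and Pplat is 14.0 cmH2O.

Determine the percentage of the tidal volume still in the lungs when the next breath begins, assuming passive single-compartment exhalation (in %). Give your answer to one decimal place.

12.2

R = (PIP − Pplat)/V̇ = (24.5 − 14.0) / 0.9333 = 10.5/0.9333 = 11.25 cmH2O·s/L.
C = Vt/(Pplat − PEEP) = 510.0 / (14.0 − 5) = 510.0/9.0 = 56.667 mL/cmH2O.
τ = R × C = 11.25 × 0.05667 L/cmH2O = 0.6375 s.
Fraction remaining at end-expiration = e^(−Te/τ) = e^(−1.34/0.6375) = 0.1222 → 12.22%.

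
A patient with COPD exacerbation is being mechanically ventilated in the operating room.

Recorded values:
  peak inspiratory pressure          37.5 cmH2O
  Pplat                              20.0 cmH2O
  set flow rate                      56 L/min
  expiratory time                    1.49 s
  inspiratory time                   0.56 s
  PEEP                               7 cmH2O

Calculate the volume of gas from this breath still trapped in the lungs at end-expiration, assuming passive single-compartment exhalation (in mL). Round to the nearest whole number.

72

Flow: 56 L/min ÷ 60 = 0.9333 L/s.
Vt = flow × Ti = 0.9333 L/s × 0.56 s × 1000 mL/L = 522.65 mL.
R = (PIP − Pplat)/V̇ = (37.5 − 20.0) / 0.9333 = 17.5/0.9333 = 18.751 cmH2O·s/L.
C = Vt/(Pplat − PEEP) = 522.65 / (20.0 − 7) = 522.65/13.0 = 40.204 mL/cmH2O.
τ = R × C = 18.751 × 0.0402 L/cmH2O = 0.7538 s.
Fraction remaining = e^(−Te/τ) = e^(−1.49/0.7538) = 0.1385.
Trapped volume = 522.65 × 0.1385 = 72.387 mL.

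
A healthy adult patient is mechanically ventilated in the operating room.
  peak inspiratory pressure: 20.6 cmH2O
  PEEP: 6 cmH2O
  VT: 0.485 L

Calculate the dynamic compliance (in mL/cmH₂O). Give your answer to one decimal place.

Dynamic compliance = Vt / (PIP − PEEP) = 485 / (20.6 − 6) = 485 / 14.6 = 33.219 mL/cmH2O.

33.2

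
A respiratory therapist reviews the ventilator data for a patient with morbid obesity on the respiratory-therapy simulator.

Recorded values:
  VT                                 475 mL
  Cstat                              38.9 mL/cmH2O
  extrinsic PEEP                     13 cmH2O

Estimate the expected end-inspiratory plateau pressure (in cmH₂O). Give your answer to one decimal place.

Pplat = PEEP + Vt / Cstat = 13 + 475 / 38.9 = 13 + 12.211 = 25.211 cmH2O.

25.2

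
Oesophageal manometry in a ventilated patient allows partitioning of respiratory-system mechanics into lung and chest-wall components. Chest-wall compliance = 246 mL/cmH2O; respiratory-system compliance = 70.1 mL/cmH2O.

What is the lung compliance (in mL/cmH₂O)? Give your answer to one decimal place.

98.0

1/CL = 1/Crs − 1/Ccw.
1/CL = 1/70.1 − 1/246 = 0.0102.
CL = 98.039 mL/cmH2O.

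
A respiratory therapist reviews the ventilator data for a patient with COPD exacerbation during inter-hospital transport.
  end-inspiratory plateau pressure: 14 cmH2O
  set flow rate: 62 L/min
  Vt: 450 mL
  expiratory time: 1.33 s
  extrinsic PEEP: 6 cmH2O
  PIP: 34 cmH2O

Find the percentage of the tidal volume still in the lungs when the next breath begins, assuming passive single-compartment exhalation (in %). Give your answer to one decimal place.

29.5

Flow: 62 L/min ÷ 60 = 1.0333 L/s.
R = (PIP − Pplat)/V̇ = (34 − 14) / 1.0333 = 20.0/1.0333 = 19.355 cmH2O·s/L.
C = Vt/(Pplat − PEEP) = 450.0 / (14 − 6) = 450.0/8.0 = 56.25 mL/cmH2O.
τ = R × C = 19.355 × 0.05625 L/cmH2O = 1.089 s.
Fraction remaining at end-expiration = e^(−Te/τ) = e^(−1.33/1.089) = 0.2948 → 29.48%.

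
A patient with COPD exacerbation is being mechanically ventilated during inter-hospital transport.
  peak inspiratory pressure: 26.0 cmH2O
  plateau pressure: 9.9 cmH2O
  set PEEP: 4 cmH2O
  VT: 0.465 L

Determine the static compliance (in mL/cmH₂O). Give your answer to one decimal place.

78.8

Cstat = Vt / (Pplat − PEEP) = 465 / (9.9 − 4) = 465 / 5.9 = 78.814 mL/cmH2O.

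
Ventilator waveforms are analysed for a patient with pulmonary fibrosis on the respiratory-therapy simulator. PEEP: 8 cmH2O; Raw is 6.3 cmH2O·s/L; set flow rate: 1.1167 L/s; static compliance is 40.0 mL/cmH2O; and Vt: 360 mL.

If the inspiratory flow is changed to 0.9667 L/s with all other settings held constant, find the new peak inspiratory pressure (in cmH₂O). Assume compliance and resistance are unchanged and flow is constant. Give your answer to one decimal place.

PIP = Vt/C + R·V̇ + PEEP (constant-flow equation of motion).
Only the resistive term changes: ΔPIP = R × ΔV̇ = 6.3 × (0.9667 − 1.1167) = 6.3 × -0.15 = -0.945 cmH2O.
Original PIP = 360/40.0 + 6.3×1.1167 + 8 = 24.035 cmH2O; new PIP = 24.035 + (-0.945) = 23.09 cmH2O.

23.1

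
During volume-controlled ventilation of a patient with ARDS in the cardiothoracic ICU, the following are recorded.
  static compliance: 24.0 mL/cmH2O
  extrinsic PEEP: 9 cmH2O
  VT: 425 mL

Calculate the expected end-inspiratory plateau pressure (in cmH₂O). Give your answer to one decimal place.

26.7

Pplat = PEEP + Vt / Cstat = 9 + 425 / 24.0 = 9 + 17.708 = 26.708 cmH2O.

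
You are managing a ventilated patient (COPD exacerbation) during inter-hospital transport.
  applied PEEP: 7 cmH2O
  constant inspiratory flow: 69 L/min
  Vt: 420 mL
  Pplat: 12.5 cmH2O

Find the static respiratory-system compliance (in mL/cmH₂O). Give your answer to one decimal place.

Cstat = Vt / (Pplat − PEEP) = 420 / (12.5 − 7) = 420 / 5.5 = 76.364 mL/cmH2O.

76.4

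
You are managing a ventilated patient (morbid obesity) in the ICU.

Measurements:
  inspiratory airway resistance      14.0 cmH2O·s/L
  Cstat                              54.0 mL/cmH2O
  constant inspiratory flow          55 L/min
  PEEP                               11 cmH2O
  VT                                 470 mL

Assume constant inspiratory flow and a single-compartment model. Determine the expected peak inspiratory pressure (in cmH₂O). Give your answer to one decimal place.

Flow: 55 L/min ÷ 60 = 0.9167 L/s.
Equation of motion (constant flow): PIP = Vt/C + R·V̇ + PEEP.
PIP = 470/54.0 + 14.0×0.9167 + 11 = 8.704 + 12.834 + 11 = 32.538 cmH2O.

32.5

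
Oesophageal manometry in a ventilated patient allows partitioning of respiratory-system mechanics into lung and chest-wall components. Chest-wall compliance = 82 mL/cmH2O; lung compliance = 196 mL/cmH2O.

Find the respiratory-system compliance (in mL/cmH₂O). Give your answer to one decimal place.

Lung and chest wall are elastances in series: 1/Crs = 1/CL + 1/Ccw.
1/Crs = 1/196 + 1/82 = 0.0173.
Crs = 57.803 mL/cmH2O.

57.8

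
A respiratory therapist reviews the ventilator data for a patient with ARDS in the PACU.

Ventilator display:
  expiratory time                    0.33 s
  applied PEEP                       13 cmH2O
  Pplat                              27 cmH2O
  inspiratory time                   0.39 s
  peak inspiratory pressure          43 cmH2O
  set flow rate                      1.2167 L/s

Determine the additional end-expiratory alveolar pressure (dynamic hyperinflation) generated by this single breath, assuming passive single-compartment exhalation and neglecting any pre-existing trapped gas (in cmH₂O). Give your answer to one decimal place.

Vt = flow × Ti = 1.2167 L/s × 0.39 s × 1000 mL/L = 474.51 mL.
R = (PIP − Pplat)/V̇ = (43 − 27) / 1.2167 = 16.0/1.2167 = 13.15 cmH2O·s/L.
C = Vt/(Pplat − PEEP) = 474.51 / (27 − 13) = 474.51/14.0 = 33.894 mL/cmH2O.
τ = R × C = 13.15 × 0.03389 L/cmH2O = 0.4457 s.
Fraction remaining = e^(−Te/τ) = e^(−0.33/0.4457) = 0.4769; trapped volume = 474.51 × 0.4769 = 226.29 mL.
Additional alveolar pressure from trapping ≈ V_trapped / C = 226.29 / 33.894 = 6.676 cmH2O.

6.7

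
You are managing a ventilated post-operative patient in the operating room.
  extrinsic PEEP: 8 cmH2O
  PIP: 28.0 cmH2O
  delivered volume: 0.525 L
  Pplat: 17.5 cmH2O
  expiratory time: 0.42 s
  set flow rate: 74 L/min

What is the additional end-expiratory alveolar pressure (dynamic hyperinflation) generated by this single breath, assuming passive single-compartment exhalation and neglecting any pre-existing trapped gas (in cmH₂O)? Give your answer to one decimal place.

3.9

Flow: 74 L/min ÷ 60 = 1.2333 L/s.
R = (PIP − Pplat)/V̇ = (28.0 − 17.5) / 1.2333 = 10.5/1.2333 = 8.514 cmH2O·s/L.
C = Vt/(Pplat − PEEP) = 525.0 / (17.5 − 8) = 525.0/9.5 = 55.263 mL/cmH2O.
τ = R × C = 8.514 × 0.05526 L/cmH2O = 0.4705 s.
Fraction remaining = e^(−Te/τ) = e^(−0.42/0.4705) = 0.4096; trapped volume = 525.0 × 0.4096 = 215.04 mL.
Additional alveolar pressure from trapping ≈ V_trapped / C = 215.04 / 55.263 = 3.891 cmH2O.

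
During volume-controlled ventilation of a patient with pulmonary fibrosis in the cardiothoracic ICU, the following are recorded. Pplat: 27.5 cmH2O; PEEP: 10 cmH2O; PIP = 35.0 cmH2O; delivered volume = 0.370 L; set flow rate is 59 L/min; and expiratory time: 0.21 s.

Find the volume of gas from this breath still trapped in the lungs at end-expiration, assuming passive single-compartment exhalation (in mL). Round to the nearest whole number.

101

Flow: 59 L/min ÷ 60 = 0.9833 L/s.
R = (PIP − Pplat)/V̇ = (35.0 − 27.5) / 0.9833 = 7.5/0.9833 = 7.627 cmH2O·s/L.
C = Vt/(Pplat − PEEP) = 370.0 / (27.5 − 10) = 370.0/17.5 = 21.143 mL/cmH2O.
τ = R × C = 7.627 × 0.02114 L/cmH2O = 0.1612 s.
Fraction remaining = e^(−Te/τ) = e^(−0.21/0.1612) = 0.2718.
Trapped volume = 370.0 × 0.2718 = 100.57 mL.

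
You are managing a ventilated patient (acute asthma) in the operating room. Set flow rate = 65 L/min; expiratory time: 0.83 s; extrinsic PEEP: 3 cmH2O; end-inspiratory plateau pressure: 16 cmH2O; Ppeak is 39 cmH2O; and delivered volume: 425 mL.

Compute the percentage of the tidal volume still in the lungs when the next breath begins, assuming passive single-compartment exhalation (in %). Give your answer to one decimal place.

30.2

Flow: 65 L/min ÷ 60 = 1.0833 L/s.
R = (PIP − Pplat)/V̇ = (39 − 16) / 1.0833 = 23.0/1.0833 = 21.231 cmH2O·s/L.
C = Vt/(Pplat − PEEP) = 425.0 / (16 − 3) = 425.0/13.0 = 32.692 mL/cmH2O.
τ = R × C = 21.231 × 0.03269 L/cmH2O = 0.694 s.
Fraction remaining at end-expiration = e^(−Te/τ) = e^(−0.83/0.694) = 0.3024 → 30.24%.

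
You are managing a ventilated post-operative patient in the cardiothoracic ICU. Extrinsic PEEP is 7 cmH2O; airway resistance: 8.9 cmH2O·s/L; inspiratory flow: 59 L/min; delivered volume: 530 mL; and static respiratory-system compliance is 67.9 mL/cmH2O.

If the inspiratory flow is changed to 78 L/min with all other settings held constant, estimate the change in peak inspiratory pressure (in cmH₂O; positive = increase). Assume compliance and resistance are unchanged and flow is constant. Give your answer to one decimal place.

2.8

Flow: 59 L/min ÷ 60 = 0.9833 L/s.
New flow: 78 L/min ÷ 60 = 1.3 L/s.
PIP = Vt/C + R·V̇ + PEEP (constant-flow equation of motion).
Only the resistive term changes: ΔPIP = R × ΔV̇ = 8.9 × (1.3 − 0.9833) = 8.9 × 0.3167 = 2.819 cmH2O.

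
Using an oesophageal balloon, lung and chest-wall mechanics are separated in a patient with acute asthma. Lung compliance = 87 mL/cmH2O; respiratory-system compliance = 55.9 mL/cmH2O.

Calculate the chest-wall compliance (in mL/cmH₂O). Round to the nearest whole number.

1/Ccw = 1/Crs − 1/CL.
1/Ccw = 1/55.9 − 1/87 = 0.006395.
Ccw = 156.37 mL/cmH2O.

156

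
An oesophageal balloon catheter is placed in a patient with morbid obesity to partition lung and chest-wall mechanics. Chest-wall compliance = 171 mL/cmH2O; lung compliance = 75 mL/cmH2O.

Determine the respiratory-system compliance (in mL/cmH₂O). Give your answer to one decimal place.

52.1

Lung and chest wall are elastances in series: 1/Crs = 1/CL + 1/Ccw.
1/Crs = 1/75 + 1/171 = 0.01918.
Crs = 52.138 mL/cmH2O.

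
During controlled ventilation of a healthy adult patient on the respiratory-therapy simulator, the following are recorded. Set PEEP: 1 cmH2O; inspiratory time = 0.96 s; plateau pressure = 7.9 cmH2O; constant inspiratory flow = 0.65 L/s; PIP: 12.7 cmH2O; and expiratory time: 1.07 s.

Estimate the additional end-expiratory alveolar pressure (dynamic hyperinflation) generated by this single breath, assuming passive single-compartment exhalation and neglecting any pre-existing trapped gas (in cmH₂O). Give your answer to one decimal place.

1.4

Vt = flow × Ti = 0.65 L/s × 0.96 s × 1000 mL/L = 624.0 mL.
R = (PIP − Pplat)/V̇ = (12.7 − 7.9) / 0.65 = 4.8/0.65 = 7.385 cmH2O·s/L.
C = Vt/(Pplat − PEEP) = 624.0 / (7.9 − 1) = 624.0/6.9 = 90.435 mL/cmH2O.
τ = R × C = 7.385 × 0.09044 L/cmH2O = 0.6679 s.
Fraction remaining = e^(−Te/τ) = e^(−1.07/0.6679) = 0.2015; trapped volume = 624.0 × 0.2015 = 125.74 mL.
Additional alveolar pressure from trapping ≈ V_trapped / C = 125.74 / 90.435 = 1.39 cmH2O.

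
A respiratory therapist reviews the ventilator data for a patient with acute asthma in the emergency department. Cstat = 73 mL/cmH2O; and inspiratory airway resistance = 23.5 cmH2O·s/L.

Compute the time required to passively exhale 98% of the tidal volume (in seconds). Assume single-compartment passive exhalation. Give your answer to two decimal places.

6.71

τ = R × C = 23.5 × 73 mL/cmH2O = 23.5 × 0.073 L/cmH2O = 1.716 s.
Exhaled fraction f = 1 − e^(−t/τ) → t = −τ·ln(1 − f) = −1.716·ln(0.02) = 6.713 s.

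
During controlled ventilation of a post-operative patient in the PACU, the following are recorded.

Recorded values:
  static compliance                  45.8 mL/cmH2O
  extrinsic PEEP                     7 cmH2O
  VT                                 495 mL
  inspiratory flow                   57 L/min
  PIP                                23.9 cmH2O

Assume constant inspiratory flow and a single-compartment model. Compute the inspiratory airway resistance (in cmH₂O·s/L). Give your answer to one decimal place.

6.4

Flow: 57 L/min ÷ 60 = 0.95 L/s.
Equation of motion (constant flow): PIP = Vt/C + R·V̇ + PEEP.
R·V̇ = PIP − Vt/C − PEEP = 23.9 − 495/45.8 − 7 = 23.9 − 10.808 − 7 = 6.092 cmH2O.
R = 6.092 / 0.95 = 6.413 cmH2O·s/L.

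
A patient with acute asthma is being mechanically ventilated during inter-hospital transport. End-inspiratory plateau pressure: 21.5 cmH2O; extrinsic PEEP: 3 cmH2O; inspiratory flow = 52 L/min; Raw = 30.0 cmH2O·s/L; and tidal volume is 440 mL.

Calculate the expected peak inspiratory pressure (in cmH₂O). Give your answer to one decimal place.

47.5

Flow: 52 L/min ÷ 60 = 0.8667 L/s.
PIP = Pplat + Raw × flow = 21.5 + 30.0 × 0.8667 = 21.5 + 26.001 = 47.501 cmH2O.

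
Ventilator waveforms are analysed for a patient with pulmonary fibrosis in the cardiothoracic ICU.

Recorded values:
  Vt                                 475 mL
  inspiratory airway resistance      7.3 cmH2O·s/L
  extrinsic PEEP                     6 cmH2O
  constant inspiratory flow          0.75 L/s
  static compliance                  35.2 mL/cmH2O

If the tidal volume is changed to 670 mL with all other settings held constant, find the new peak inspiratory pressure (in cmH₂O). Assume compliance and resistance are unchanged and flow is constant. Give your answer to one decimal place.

30.5

PIP = Vt/C + R·V̇ + PEEP (constant-flow equation of motion).
Only the elastic term changes: ΔPIP = ΔVt / C = (670 − 475) / 35.2 = 5.54 cmH2O.
Original PIP = 475/35.2 + 7.3×0.75 + 6 = 24.969 cmH2O; new PIP = 24.969 + (5.54) = 30.509 cmH2O.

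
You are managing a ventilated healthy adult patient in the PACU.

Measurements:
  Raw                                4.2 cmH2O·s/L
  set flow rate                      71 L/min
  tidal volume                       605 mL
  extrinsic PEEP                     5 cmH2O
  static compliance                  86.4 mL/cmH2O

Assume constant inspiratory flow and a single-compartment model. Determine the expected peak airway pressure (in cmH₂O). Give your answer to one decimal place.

Flow: 71 L/min ÷ 60 = 1.1833 L/s.
Equation of motion (constant flow): PIP = Vt/C + R·V̇ + PEEP.
PIP = 605/86.4 + 4.2×1.1833 + 5 = 7.002 + 4.97 + 5 = 16.972 cmH2O.

17.0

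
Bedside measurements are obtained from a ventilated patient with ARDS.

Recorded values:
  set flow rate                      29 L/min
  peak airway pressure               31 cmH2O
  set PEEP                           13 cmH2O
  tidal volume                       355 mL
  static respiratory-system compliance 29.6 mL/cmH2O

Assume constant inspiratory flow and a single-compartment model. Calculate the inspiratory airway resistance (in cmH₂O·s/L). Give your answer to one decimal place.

Flow: 29 L/min ÷ 60 = 0.4833 L/s.
Equation of motion (constant flow): PIP = Vt/C + R·V̇ + PEEP.
R·V̇ = PIP − Vt/C − PEEP = 31 − 355/29.6 − 13 = 31 − 11.993 − 13 = 6.007 cmH2O.
R = 6.007 / 0.4833 = 12.429 cmH2O·s/L.

12.4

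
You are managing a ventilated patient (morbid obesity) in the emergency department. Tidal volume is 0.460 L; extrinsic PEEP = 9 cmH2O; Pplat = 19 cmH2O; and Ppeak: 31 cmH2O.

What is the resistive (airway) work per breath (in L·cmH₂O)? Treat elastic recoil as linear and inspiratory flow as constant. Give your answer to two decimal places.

With constant inspiratory flow the resistive pressure is constant at PIP − Pplat = 31 − 19 = 12.0 cmH2O, so resistive work = 12.0 × 0.460 = 5.52 L·cmH2O.

5.52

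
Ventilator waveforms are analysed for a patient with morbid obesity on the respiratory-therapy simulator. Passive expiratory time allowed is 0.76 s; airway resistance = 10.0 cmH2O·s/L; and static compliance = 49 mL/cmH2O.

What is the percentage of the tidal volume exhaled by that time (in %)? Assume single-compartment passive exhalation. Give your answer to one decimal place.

78.8

τ = R × C = 10.0 × 49 mL/cmH2O = 10.0 × 0.049 L/cmH2O = 0.49 s.
Passive exhalation: V(t)/V₀ = e^(−t/τ) = e^(−0.76/0.49) = 0.212.
Fraction exhaled = 1 − 0.212 = 0.788 → 78.8%.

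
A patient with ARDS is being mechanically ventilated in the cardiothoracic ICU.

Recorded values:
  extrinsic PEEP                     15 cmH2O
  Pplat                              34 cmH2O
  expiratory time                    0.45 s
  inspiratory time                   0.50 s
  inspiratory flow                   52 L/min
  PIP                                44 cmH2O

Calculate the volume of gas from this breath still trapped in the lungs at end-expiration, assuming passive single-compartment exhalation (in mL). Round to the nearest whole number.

Flow: 52 L/min ÷ 60 = 0.8667 L/s.
Vt = flow × Ti = 0.8667 L/s × 0.50 s × 1000 mL/L = 433.35 mL.
R = (PIP − Pplat)/V̇ = (44 − 34) / 0.8667 = 10.0/0.8667 = 11.538 cmH2O·s/L.
C = Vt/(Pplat − PEEP) = 433.35 / (34 − 15) = 433.35/19.0 = 22.808 mL/cmH2O.
τ = R × C = 11.538 × 0.02281 L/cmH2O = 0.2632 s.
Fraction remaining = e^(−Te/τ) = e^(−0.45/0.2632) = 0.1809.
Trapped volume = 433.35 × 0.1809 = 78.393 mL.

78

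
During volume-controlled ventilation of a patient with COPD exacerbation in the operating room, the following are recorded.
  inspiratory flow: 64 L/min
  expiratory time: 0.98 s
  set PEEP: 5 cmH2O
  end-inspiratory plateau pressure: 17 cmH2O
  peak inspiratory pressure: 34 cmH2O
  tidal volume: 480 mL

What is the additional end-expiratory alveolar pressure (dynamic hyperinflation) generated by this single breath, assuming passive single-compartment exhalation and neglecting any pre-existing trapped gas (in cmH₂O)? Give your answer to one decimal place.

2.6

Flow: 64 L/min ÷ 60 = 1.0667 L/s.
R = (PIP − Pplat)/V̇ = (34 − 17) / 1.0667 = 17.0/1.0667 = 15.937 cmH2O·s/L.
C = Vt/(Pplat − PEEP) = 480.0 / (17 − 5) = 480.0/12.0 = 40.0 mL/cmH2O.
τ = R × C = 15.937 × 0.04 L/cmH2O = 0.6375 s.
Fraction remaining = e^(−Te/τ) = e^(−0.98/0.6375) = 0.215; trapped volume = 480.0 × 0.215 = 103.2 mL.
Additional alveolar pressure from trapping ≈ V_trapped / C = 103.2 / 40.0 = 2.58 cmH2O.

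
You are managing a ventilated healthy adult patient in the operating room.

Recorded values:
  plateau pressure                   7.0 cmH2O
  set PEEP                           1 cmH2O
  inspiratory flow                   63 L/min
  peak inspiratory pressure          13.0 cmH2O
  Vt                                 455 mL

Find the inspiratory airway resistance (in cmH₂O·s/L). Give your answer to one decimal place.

5.7

Flow: 63 L/min ÷ 60 = 1.05 L/s.
Raw = (PIP − Pplat) / flow = (13.0 − 7.0) / 1.05 = 6.0 / 1.05 = 5.714 cmH2O·s/L.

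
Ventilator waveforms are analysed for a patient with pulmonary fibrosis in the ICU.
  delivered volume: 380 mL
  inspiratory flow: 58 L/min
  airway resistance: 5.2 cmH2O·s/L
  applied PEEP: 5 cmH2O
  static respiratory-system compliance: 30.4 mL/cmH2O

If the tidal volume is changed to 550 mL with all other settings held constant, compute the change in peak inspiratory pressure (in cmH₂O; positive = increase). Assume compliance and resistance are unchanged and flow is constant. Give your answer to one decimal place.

PIP = Vt/C + R·V̇ + PEEP (constant-flow equation of motion).
Only the elastic term changes: ΔPIP = ΔVt / C = (550 − 380) / 30.4 = 5.592 cmH2O.

5.6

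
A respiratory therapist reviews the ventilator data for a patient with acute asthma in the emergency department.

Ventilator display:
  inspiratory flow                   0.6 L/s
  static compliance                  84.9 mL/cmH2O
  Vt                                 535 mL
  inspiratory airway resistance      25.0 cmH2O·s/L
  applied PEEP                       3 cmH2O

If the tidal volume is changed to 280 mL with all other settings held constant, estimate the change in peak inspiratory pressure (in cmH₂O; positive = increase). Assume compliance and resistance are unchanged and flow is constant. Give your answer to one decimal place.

PIP = Vt/C + R·V̇ + PEEP (constant-flow equation of motion).
Only the elastic term changes: ΔPIP = ΔVt / C = (280 − 535) / 84.9 = -3.004 cmH2O.

-3.0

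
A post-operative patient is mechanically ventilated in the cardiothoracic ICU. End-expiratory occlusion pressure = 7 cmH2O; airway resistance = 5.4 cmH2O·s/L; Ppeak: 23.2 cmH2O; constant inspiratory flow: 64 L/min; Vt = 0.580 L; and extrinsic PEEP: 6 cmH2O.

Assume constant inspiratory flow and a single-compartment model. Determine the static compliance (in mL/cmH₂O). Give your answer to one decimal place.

55.6

Flow: 64 L/min ÷ 60 = 1.0667 L/s.
Total PEEP = 7 cmH2O (set 6 + intrinsic 1); this is the baseline alveolar pressure.
Equation of motion (constant flow): PIP = Vt/C + R·V̇ + PEEP.
Vt/C = PIP − R·V̇ − PEEP = 23.2 − 5.4×1.0667 − 7 = 23.2 − 5.76 − 7 = 10.44 cmH2O.
C = Vt / 10.44 = 580 / 10.44 = 55.556 mL/cmH2O.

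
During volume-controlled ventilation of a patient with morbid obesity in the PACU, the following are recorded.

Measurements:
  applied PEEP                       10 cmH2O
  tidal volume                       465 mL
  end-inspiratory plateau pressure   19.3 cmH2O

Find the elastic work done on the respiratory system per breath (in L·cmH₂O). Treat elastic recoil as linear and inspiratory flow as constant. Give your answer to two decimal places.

Elastic work ≈ ½ × (Pplat − PEEP) × Vt = 0.5 × (19.3 − 10) × 0.465 L = 0.5 × 9.3 × 0.465 = 2.162 L·cmH2O.

2.16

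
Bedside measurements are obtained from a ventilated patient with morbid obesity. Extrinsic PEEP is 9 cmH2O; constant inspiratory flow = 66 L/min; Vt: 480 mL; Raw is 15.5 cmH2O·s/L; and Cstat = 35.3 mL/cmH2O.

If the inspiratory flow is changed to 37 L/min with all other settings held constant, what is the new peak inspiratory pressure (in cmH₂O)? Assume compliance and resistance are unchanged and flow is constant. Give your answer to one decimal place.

32.2

Flow: 66 L/min ÷ 60 = 1.1 L/s.
New flow: 37 L/min ÷ 60 = 0.6167 L/s.
PIP = Vt/C + R·V̇ + PEEP (constant-flow equation of motion).
Only the resistive term changes: ΔPIP = R × ΔV̇ = 15.5 × (0.6167 − 1.1) = 15.5 × -0.4833 = -7.491 cmH2O.
Original PIP = 480/35.3 + 15.5×1.1 + 9 = 39.648 cmH2O; new PIP = 39.648 + (-7.491) = 32.157 cmH2O.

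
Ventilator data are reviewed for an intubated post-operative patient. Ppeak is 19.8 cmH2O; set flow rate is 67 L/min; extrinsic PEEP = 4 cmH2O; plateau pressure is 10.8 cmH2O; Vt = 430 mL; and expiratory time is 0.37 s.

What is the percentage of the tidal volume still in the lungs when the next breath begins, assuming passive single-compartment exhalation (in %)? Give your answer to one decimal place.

48.4

Flow: 67 L/min ÷ 60 = 1.1167 L/s.
R = (PIP − Pplat)/V̇ = (19.8 − 10.8) / 1.1167 = 9.0/1.1167 = 8.059 cmH2O·s/L.
C = Vt/(Pplat − PEEP) = 430.0 / (10.8 − 4) = 430.0/6.8 = 63.235 mL/cmH2O.
τ = R × C = 8.059 × 0.06324 L/cmH2O = 0.5097 s.
Fraction remaining at end-expiration = e^(−Te/τ) = e^(−0.37/0.5097) = 0.4839 → 48.39%.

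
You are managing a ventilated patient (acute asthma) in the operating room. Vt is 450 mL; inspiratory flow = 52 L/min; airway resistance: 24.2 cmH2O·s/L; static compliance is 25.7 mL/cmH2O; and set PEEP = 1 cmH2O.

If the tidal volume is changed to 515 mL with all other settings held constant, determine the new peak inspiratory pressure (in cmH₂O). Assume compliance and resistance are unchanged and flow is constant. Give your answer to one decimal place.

42.0

Flow: 52 L/min ÷ 60 = 0.8667 L/s.
PIP = Vt/C + R·V̇ + PEEP (constant-flow equation of motion).
Only the elastic term changes: ΔPIP = ΔVt / C = (515 − 450) / 25.7 = 2.529 cmH2O.
Original PIP = 450/25.7 + 24.2×0.8667 + 1 = 39.484 cmH2O; new PIP = 39.484 + (2.529) = 42.013 cmH2O.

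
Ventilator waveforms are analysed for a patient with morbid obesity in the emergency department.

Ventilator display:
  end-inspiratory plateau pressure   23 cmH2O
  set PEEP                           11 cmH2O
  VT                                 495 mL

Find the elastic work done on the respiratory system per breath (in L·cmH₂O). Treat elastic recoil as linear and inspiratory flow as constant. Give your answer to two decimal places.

2.97

Elastic work ≈ ½ × (Pplat − PEEP) × Vt = 0.5 × (23 − 11) × 0.495 L = 0.5 × 12.0 × 0.495 = 2.97 L·cmH2O.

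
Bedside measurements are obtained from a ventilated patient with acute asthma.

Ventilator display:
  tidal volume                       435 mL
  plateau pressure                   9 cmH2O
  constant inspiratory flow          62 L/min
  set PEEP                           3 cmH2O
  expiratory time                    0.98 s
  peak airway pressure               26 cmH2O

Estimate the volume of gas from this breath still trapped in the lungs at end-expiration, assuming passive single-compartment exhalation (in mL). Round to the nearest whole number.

191

Flow: 62 L/min ÷ 60 = 1.0333 L/s.
R = (PIP − Pplat)/V̇ = (26 − 9) / 1.0333 = 17.0/1.0333 = 16.452 cmH2O·s/L.
C = Vt/(Pplat − PEEP) = 435.0 / (9 − 3) = 435.0/6.0 = 72.5 mL/cmH2O.
τ = R × C = 16.452 × 0.0725 L/cmH2O = 1.193 s.
Fraction remaining = e^(−Te/τ) = e^(−0.98/1.193) = 0.4398.
Trapped volume = 435.0 × 0.4398 = 191.31 mL.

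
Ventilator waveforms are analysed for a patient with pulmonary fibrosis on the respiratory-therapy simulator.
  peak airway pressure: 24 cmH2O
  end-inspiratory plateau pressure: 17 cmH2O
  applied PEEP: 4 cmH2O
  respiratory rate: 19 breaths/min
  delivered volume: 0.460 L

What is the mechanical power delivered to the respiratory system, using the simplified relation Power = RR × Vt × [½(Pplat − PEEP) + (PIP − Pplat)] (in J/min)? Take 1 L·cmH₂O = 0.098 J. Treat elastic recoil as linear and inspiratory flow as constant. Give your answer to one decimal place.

Per-breath work = Vt × [½(Pplat−PEEP) + (PIP−Pplat)] = 0.460 × [0.5×13.0 + 7.0] = 0.460 × 13.5 = 6.21 L·cmH2O.
Power = 19 × 6.21 = 117.99 L·cmH2O/min.
× 0.098 J/(L·cmH2O) → 11.563 J/min.

11.6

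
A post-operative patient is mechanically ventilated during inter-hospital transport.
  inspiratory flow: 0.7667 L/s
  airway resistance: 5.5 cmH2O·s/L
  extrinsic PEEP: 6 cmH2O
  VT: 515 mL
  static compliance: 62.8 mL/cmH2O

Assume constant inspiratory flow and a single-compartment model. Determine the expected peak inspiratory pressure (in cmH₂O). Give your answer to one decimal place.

18.4

Equation of motion (constant flow): PIP = Vt/C + R·V̇ + PEEP.
PIP = 515/62.8 + 5.5×0.7667 + 6 = 8.201 + 4.217 + 6 = 18.418 cmH2O.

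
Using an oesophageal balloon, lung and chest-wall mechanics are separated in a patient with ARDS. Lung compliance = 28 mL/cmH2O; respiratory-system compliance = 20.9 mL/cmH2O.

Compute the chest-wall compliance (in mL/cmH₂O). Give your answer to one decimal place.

82.4

1/Ccw = 1/Crs − 1/CL.
1/Ccw = 1/20.9 − 1/28 = 0.01213.
Ccw = 82.44 mL/cmH2O.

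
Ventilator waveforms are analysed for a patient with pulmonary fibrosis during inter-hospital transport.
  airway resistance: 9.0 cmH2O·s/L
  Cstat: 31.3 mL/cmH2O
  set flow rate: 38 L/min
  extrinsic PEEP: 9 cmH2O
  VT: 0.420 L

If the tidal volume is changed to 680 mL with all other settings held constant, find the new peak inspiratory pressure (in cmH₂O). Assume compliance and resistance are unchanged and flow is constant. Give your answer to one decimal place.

36.4

Flow: 38 L/min ÷ 60 = 0.6333 L/s.
PIP = Vt/C + R·V̇ + PEEP (constant-flow equation of motion).
Only the elastic term changes: ΔPIP = ΔVt / C = (680 − 420) / 31.3 = 8.307 cmH2O.
Original PIP = 420/31.3 + 9.0×0.6333 + 9 = 28.118 cmH2O; new PIP = 28.118 + (8.307) = 36.425 cmH2O.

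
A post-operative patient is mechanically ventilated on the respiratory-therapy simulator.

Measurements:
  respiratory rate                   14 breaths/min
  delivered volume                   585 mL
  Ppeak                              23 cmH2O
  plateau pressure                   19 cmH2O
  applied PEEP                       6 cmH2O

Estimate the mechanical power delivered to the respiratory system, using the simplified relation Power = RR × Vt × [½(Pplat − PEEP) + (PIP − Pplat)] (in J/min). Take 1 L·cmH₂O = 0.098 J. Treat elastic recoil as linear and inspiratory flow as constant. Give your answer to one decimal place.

8.4

Per-breath work = Vt × [½(Pplat−PEEP) + (PIP−Pplat)] = 0.585 × [0.5×13.0 + 4.0] = 0.585 × 10.5 = 6.143 L·cmH2O.
Power = 14 × 6.143 = 86.002 L·cmH2O/min.
× 0.098 J/(L·cmH2O) → 8.428 J/min.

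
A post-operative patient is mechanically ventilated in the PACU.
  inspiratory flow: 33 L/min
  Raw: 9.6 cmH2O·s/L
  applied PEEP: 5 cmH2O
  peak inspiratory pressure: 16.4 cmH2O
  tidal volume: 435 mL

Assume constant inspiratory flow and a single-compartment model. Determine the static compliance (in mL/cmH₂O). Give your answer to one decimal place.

71.1

Flow: 33 L/min ÷ 60 = 0.55 L/s.
Equation of motion (constant flow): PIP = Vt/C + R·V̇ + PEEP.
Vt/C = PIP − R·V̇ − PEEP = 16.4 − 9.6×0.55 − 5 = 16.4 − 5.28 − 5 = 6.12 cmH2O.
C = Vt / 6.12 = 435 / 6.12 = 71.078 mL/cmH2O.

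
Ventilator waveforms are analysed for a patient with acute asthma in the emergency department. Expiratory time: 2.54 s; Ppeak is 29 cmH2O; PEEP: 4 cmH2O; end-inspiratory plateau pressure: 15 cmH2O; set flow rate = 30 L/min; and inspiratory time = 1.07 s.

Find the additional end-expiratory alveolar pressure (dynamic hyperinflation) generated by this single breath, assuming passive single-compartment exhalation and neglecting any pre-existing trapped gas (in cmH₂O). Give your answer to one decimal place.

Flow: 30 L/min ÷ 60 = 0.5 L/s.
Vt = flow × Ti = 0.5 L/s × 1.07 s × 1000 mL/L = 535.0 mL.
R = (PIP − Pplat)/V̇ = (29 − 15) / 0.5 = 14.0/0.5 = 28.0 cmH2O·s/L.
C = Vt/(Pplat − PEEP) = 535.0 / (15 − 4) = 535.0/11.0 = 48.636 mL/cmH2O.
τ = R × C = 28.0 × 0.04864 L/cmH2O = 1.362 s.
Fraction remaining = e^(−Te/τ) = e^(−2.54/1.362) = 0.1549; trapped volume = 535.0 × 0.1549 = 82.872 mL.
Additional alveolar pressure from trapping ≈ V_trapped / C = 82.872 / 48.636 = 1.704 cmH2O.

1.7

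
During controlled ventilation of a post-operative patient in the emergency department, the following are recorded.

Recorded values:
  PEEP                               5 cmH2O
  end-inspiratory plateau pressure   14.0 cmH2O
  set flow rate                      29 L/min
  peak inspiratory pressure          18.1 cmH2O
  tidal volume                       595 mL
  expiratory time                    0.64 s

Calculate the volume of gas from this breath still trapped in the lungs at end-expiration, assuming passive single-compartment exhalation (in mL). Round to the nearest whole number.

190

Flow: 29 L/min ÷ 60 = 0.4833 L/s.
R = (PIP − Pplat)/V̇ = (18.1 − 14.0) / 0.4833 = 4.1/0.4833 = 8.483 cmH2O·s/L.
C = Vt/(Pplat − PEEP) = 595.0 / (14.0 − 5) = 595.0/9.0 = 66.111 mL/cmH2O.
τ = R × C = 8.483 × 0.06611 L/cmH2O = 0.5608 s.
Fraction remaining = e^(−Te/τ) = e^(−0.64/0.5608) = 0.3194.
Trapped volume = 595.0 × 0.3194 = 190.04 mL.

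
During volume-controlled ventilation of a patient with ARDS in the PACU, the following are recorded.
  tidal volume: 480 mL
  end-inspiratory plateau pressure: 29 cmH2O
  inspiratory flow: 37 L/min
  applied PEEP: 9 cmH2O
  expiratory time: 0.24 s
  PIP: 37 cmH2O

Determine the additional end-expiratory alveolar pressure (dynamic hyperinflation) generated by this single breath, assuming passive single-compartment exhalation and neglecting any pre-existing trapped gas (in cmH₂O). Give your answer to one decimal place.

Flow: 37 L/min ÷ 60 = 0.6167 L/s.
R = (PIP − Pplat)/V̇ = (37 − 29) / 0.6167 = 8.0/0.6167 = 12.972 cmH2O·s/L.
C = Vt/(Pplat − PEEP) = 480.0 / (29 − 9) = 480.0/20.0 = 24.0 mL/cmH2O.
τ = R × C = 12.972 × 0.024 L/cmH2O = 0.3113 s.
Fraction remaining = e^(−Te/τ) = e^(−0.24/0.3113) = 0.4626; trapped volume = 480.0 × 0.4626 = 222.05 mL.
Additional alveolar pressure from trapping ≈ V_trapped / C = 222.05 / 24.0 = 9.252 cmH2O.

9.3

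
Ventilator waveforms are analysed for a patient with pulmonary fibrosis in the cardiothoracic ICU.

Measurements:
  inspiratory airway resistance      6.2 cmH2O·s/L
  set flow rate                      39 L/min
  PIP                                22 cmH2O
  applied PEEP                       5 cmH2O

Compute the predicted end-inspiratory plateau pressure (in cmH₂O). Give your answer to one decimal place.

18.0

Flow: 39 L/min ÷ 60 = 0.65 L/s.
Pplat = PIP − Raw × flow = 22 − 6.2 × 0.65 = 22 − 4.03 = 17.97 cmH2O.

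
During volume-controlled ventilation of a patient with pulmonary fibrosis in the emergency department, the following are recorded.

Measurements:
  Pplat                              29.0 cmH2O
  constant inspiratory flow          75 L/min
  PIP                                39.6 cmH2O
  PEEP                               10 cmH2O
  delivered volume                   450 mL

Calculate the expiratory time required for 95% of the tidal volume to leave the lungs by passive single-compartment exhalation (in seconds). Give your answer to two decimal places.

Flow: 75 L/min ÷ 60 = 1.25 L/s.
R = (PIP − Pplat)/V̇ = (39.6 − 29.0) / 1.25 = 10.6/1.25 = 8.48 cmH2O·s/L.
C = Vt/(Pplat − PEEP) = 450.0 / (29.0 − 10) = 450.0/19.0 = 23.684 mL/cmH2O.
τ = R × C = 8.48 × 0.02368 L/cmH2O = 0.2008 s.
t = −τ·ln(1 − 0.95) = −0.2008·ln(0.05) = 0.6015 s.

0.60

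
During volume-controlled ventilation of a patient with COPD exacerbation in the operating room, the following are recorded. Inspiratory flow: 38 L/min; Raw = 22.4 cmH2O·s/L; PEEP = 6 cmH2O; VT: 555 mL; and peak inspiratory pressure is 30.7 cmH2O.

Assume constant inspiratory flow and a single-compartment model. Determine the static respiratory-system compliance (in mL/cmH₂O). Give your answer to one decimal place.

52.8

Flow: 38 L/min ÷ 60 = 0.6333 L/s.
Equation of motion (constant flow): PIP = Vt/C + R·V̇ + PEEP.
Vt/C = PIP − R·V̇ − PEEP = 30.7 − 22.4×0.6333 − 6 = 30.7 − 14.186 − 6 = 10.514 cmH2O.
C = Vt / 10.514 = 555 / 10.514 = 52.787 mL/cmH2O.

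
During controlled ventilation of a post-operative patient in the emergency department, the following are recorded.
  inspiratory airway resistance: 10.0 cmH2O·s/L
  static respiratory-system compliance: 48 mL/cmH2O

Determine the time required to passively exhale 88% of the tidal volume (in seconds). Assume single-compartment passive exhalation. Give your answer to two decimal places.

1.02

τ = R × C = 10.0 × 48 mL/cmH2O = 10.0 × 0.048 L/cmH2O = 0.48 s.
Exhaled fraction f = 1 − e^(−t/τ) → t = −τ·ln(1 − f) = −0.48·ln(0.12) = 1.018 s.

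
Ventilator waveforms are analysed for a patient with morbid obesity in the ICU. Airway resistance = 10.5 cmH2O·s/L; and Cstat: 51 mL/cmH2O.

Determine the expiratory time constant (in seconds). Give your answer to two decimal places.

0.54

τ = R × C = 10.5 × 51 mL/cmH2O = 10.5 × 0.051 L/cmH2O = 0.5355 s.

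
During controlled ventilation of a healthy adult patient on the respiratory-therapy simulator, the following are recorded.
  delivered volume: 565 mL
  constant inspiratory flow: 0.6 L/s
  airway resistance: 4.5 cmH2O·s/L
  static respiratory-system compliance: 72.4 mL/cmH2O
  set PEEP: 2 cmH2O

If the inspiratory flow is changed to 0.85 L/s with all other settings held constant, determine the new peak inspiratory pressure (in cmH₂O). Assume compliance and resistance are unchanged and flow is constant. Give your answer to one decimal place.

13.6

PIP = Vt/C + R·V̇ + PEEP (constant-flow equation of motion).
Only the resistive term changes: ΔPIP = R × ΔV̇ = 4.5 × (0.85 − 0.6) = 4.5 × 0.25 = 1.125 cmH2O.
Original PIP = 565/72.4 + 4.5×0.6 + 2 = 12.504 cmH2O; new PIP = 12.504 + (1.125) = 13.629 cmH2O.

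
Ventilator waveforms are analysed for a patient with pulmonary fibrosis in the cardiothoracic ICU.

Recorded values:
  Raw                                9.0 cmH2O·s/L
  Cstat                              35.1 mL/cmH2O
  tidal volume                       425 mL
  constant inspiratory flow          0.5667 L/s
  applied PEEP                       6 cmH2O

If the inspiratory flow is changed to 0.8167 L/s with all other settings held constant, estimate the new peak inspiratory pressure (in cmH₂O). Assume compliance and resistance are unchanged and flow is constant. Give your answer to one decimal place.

25.5

PIP = Vt/C + R·V̇ + PEEP (constant-flow equation of motion).
Only the resistive term changes: ΔPIP = R × ΔV̇ = 9.0 × (0.8167 − 0.5667) = 9.0 × 0.25 = 2.25 cmH2O.
Original PIP = 425/35.1 + 9.0×0.5667 + 6 = 23.209 cmH2O; new PIP = 23.209 + (2.25) = 25.459 cmH2O.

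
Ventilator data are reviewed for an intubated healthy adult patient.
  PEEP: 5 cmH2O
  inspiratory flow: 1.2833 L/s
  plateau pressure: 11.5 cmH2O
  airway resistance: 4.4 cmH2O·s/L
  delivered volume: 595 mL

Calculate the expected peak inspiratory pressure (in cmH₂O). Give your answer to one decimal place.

17.1

PIP = Pplat + Raw × flow = 11.5 + 4.4 × 1.2833 = 11.5 + 5.647 = 17.147 cmH2O.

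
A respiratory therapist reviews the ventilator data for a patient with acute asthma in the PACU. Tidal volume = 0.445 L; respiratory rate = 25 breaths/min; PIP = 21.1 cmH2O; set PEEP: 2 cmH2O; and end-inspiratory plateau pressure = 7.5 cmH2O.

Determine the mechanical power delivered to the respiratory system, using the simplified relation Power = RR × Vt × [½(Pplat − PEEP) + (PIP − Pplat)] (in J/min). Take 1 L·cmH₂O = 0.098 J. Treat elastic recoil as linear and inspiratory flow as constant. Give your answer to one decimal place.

17.8

Per-breath work = Vt × [½(Pplat−PEEP) + (PIP−Pplat)] = 0.445 × [0.5×5.5 + 13.6] = 0.445 × 16.35 = 7.276 L·cmH2O.
Power = 25 × 7.276 = 181.9 L·cmH2O/min.
× 0.098 J/(L·cmH2O) → 17.826 J/min.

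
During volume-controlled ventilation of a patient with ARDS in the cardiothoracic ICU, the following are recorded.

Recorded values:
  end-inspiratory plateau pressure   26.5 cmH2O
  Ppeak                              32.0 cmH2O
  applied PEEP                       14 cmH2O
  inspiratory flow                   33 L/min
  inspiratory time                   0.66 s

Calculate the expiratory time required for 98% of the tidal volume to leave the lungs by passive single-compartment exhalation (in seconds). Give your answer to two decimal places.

1.14

Flow: 33 L/min ÷ 60 = 0.55 L/s.
Vt = flow × Ti = 0.55 L/s × 0.66 s × 1000 mL/L = 363.0 mL.
R = (PIP − Pplat)/V̇ = (32.0 − 26.5) / 0.55 = 5.5/0.55 = 10.0 cmH2O·s/L.
C = Vt/(Pplat − PEEP) = 363.0 / (26.5 − 14) = 363.0/12.5 = 29.04 mL/cmH2O.
τ = R × C = 10.0 × 0.02904 L/cmH2O = 0.2904 s.
t = −τ·ln(1 − 0.98) = −0.2904·ln(0.02) = 1.136 s.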